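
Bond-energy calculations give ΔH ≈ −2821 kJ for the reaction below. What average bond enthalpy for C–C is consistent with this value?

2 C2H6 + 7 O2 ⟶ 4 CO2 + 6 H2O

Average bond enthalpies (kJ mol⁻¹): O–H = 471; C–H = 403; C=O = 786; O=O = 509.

Let D be the C–C bond energy.
Σ(broken) = 2×D + 12×403 + 7×509 = 8399 + 2D
Σ(formed) = 8×786 + 12×471 = 11940
ΔH = Σ(broken) − Σ(formed) = (8399 + 2D) − (11940) = −3541 + 2D
Setting this equal to −2821 kJ gives 2D = 720, so D = 360 kJ/mol.

D(C–C) ≈ 360 kJ/mol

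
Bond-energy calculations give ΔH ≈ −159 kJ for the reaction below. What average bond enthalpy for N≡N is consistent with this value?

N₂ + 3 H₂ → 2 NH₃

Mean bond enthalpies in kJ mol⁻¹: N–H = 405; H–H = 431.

Let D be the N≡N bond energy.
Σ(broken) = 3×431 + 1×D = 1293 + D
Σ(formed) = 6×405 = 2430
ΔH = Σ(broken) − Σ(formed) = (1293 + D) − (2430) = −1137 + D
Setting this equal to −159 kJ gives D = 978 kJ/mol.

D(N≡N) ≈ 978 kJ/mol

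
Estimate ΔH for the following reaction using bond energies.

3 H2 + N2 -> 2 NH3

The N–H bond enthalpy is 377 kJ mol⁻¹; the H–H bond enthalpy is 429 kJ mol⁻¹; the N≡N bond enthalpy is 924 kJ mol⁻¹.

ΔH ≈ −51 kJ

Bonds broken (reactants):
  H–H: 3 × 429 = 1287
  N≡N: 1 × 924 = 924
  Σ(broken) = 2211 kJ
Bonds formed (products):
  N–H: 6 × 377 = 2262
  Σ(formed) = 2262 kJ
ΔH = Σ(broken) − Σ(formed) = 2211 − 2262 = −51 kJ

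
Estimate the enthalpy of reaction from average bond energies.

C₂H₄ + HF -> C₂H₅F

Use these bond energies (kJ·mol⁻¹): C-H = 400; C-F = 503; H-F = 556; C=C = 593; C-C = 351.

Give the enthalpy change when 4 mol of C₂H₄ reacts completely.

ΔH = −420 kJ

Bonds broken (reactants):
  C-H: 4 × 400 = 1600
  C=C: 1 × 593 = 593
  H-F: 1 × 556 = 556
  Σ(broken) = 2749 kJ
Bonds formed (products):
  C-C: 1 × 351 = 351
  C-F: 1 × 503 = 503
  C-H: 5 × 400 = 2000
  Σ(formed) = 2854 kJ
ΔH = Σ(broken) − Σ(formed) = 2749 − 2854 = −105 kJ
For 4× the reaction as written: 4 × (−105) = −420 kJ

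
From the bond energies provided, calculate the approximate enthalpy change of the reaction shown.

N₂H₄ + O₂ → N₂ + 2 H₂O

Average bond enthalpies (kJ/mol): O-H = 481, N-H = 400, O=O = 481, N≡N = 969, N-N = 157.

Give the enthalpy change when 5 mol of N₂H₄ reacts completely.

ΔH = −3275 kJ

Bonds broken (reactants):
  N-H: 4 × 400 = 1600
  N-N: 1 × 157 = 157
  O=O: 1 × 481 = 481
  Σ(broken) = 2238 kJ
Bonds formed (products):
  N≡N: 1 × 969 = 969
  O-H: 4 × 481 = 1924
  Σ(formed) = 2893 kJ
ΔH = Σ(broken) − Σ(formed) = 2238 − 2893 = −655 kJ
For 5× the reaction as written: 5 × (−655) = −3275 kJ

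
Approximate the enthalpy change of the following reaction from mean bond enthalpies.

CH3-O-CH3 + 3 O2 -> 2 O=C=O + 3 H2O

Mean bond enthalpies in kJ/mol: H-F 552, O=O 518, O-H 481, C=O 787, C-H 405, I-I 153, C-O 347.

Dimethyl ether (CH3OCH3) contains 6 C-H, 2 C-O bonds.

Bonds broken (reactants):
  C-H: 6 × 405 = 2430
  C-O: 2 × 347 = 694
  O=O: 3 × 518 = 1554
  Σ(broken) = 4678 kJ
Bonds formed (products):
  C=O: 4 × 787 = 3148
  O-H: 6 × 481 = 2886
  Σ(formed) = 6034 kJ
ΔH = Σ(broken) − Σ(formed) = 4678 − 6034 = −1356 kJ

ΔH ≈ −1356 kJ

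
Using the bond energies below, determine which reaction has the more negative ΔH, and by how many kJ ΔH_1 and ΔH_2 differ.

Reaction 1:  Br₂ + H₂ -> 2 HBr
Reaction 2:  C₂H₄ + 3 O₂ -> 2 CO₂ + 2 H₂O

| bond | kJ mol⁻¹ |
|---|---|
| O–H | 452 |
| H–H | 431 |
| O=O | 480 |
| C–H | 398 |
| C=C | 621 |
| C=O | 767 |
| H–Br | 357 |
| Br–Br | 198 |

Reaction 2, by 1138 kJ

Reaction 1:
  Bonds broken (reactants):
    Br–Br: 1 × 198 = 198
    H–H: 1 × 431 = 431
    Σ(broken) = 629 kJ
  Bonds formed (products):
    H–Br: 2 × 357 = 714
    Σ(formed) = 714 kJ
  ΔH_1 = 629 − 714 = −85 kJ
Reaction 2:
  Bonds broken (reactants):
    C–H: 4 × 398 = 1592
    C=C: 1 × 621 = 621
    O=O: 3 × 480 = 1440
    Σ(broken) = 3653 kJ
  Bonds formed (products):
    C=O: 4 × 767 = 3068
    O–H: 4 × 452 = 1808
    Σ(formed) = 4876 kJ
  ΔH_2 = 3653 − 4876 = −1223 kJ
ΔH_1 − ΔH_2 = +1138 kJ, so reaction 2 has the more negative ΔH; |ΔH_1 − ΔH_2| = 1138 kJ.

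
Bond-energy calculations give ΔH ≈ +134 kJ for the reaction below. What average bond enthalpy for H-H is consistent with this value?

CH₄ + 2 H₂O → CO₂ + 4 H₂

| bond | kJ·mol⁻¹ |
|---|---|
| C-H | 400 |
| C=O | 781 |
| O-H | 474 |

D(H-H) ≈ 450 kJ/mol

Let D be the H-H bond energy.
Σ(broken) = 4×400 + 4×474 = 3496
Σ(formed) = 2×781 + 4×D = 1562 + 4D
ΔH = Σ(broken) − Σ(formed) = (3496) − (1562 + 4D) = +1934 − 4D
Setting this equal to +134 kJ gives 4D = 1800, so D = 450 kJ/mol.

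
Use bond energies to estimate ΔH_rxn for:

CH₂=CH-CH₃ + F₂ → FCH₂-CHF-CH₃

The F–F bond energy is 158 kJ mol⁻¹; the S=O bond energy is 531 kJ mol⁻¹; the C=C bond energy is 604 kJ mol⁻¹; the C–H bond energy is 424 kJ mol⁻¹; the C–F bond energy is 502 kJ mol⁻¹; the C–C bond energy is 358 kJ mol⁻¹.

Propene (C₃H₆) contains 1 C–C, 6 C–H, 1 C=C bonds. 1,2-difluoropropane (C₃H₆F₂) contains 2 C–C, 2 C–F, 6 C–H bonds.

ΔH ≈ −600 kJ

Bonds broken (reactants):
  C–C: 1 × 358 = 358
  C–H: 6 × 424 = 2544
  C=C: 1 × 604 = 604
  F–F: 1 × 158 = 158
  Σ(broken) = 3664 kJ
Bonds formed (products):
  C–C: 2 × 358 = 716
  C–F: 2 × 502 = 1004
  C–H: 6 × 424 = 2544
  Σ(formed) = 4264 kJ
ΔH = Σ(broken) − Σ(formed) = 3664 − 4264 = −600 kJ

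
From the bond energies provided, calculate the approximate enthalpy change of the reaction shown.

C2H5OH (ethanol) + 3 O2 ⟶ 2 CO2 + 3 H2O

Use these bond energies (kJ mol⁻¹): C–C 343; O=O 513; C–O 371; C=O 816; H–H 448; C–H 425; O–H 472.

Bonds broken (reactants):
  C–C: 1 × 343 = 343
  C–H: 5 × 425 = 2125
  C–O: 1 × 371 = 371
  O–H: 1 × 472 = 472
  O=O: 3 × 513 = 1539
  Σ(broken) = 4850 kJ
Bonds formed (products):
  C=O: 4 × 816 = 3264
  O–H: 6 × 472 = 2832
  Σ(formed) = 6096 kJ
ΔH = Σ(broken) − Σ(formed) = 4850 − 6096 = −1246 kJ

ΔH ≈ −1246 kJ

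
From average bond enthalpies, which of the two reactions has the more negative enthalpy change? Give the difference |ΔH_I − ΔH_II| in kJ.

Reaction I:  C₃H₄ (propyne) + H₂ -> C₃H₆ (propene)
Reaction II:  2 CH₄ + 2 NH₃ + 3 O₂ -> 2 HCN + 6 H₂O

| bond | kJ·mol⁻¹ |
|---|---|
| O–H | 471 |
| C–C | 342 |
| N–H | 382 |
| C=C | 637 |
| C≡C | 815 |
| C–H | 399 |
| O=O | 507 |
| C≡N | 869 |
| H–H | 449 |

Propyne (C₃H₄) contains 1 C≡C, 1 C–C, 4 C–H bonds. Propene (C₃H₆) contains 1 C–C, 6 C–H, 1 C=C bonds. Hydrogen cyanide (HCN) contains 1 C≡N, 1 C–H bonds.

Reaction I:
  Bonds broken (reactants):
    C≡C: 1 × 815 = 815
    C–C: 1 × 342 = 342
    C–H: 4 × 399 = 1596
    H–H: 1 × 449 = 449
    Σ(broken) = 3202 kJ
  Bonds formed (products):
    C–C: 1 × 342 = 342
    C–H: 6 × 399 = 2394
    C=C: 1 × 637 = 637
    Σ(formed) = 3373 kJ
  ΔH_I = 3202 − 3373 = −171 kJ
Reaction II:
  Bonds broken (reactants):
    C–H: 8 × 399 = 3192
    N–H: 6 × 382 = 2292
    O=O: 3 × 507 = 1521
    Σ(broken) = 7005 kJ
  Bonds formed (products):
    C≡N: 2 × 869 = 1738
    C–H: 2 × 399 = 798
    O–H: 12 × 471 = 5652
    Σ(formed) = 8188 kJ
  ΔH_II = 7005 − 8188 = −1183 kJ
ΔH_I − ΔH_II = +1012 kJ, so reaction II has the more negative ΔH; |ΔH_I − ΔH_II| = 1012 kJ.

Reaction II, by 1012 kJ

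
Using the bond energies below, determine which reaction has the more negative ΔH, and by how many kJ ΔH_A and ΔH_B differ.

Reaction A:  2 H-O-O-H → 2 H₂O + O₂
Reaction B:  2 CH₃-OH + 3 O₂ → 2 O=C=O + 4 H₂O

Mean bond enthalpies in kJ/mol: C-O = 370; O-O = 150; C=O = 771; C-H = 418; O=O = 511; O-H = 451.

Reaction A:
  Bonds broken (reactants):
    O-H: 4 × 451 = 1804
    O-O: 2 × 150 = 300
    Σ(broken) = 2104 kJ
  Bonds formed (products):
    O-H: 4 × 451 = 1804
    O=O: 1 × 511 = 511
    Σ(formed) = 2315 kJ
  ΔH_A = 2104 − 2315 = −211 kJ
Reaction B:
  Bonds broken (reactants):
    C-H: 6 × 418 = 2508
    C-O: 2 × 370 = 740
    O-H: 2 × 451 = 902
    O=O: 3 × 511 = 1533
    Σ(broken) = 5683 kJ
  Bonds formed (products):
    C=O: 4 × 771 = 3084
    O-H: 8 × 451 = 3608
    Σ(formed) = 6692 kJ
  ΔH_B = 5683 − 6692 = −1009 kJ
ΔH_A − ΔH_B = +798 kJ, so reaction B has the more negative ΔH; |ΔH_A − ΔH_B| = 798 kJ.

Reaction B, by 798 kJ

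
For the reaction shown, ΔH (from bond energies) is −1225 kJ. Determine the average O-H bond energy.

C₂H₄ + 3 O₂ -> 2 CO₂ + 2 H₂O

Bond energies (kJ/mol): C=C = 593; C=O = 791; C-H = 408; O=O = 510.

Let D be the O-H bond energy.
Σ(broken) = 4×408 + 1×593 + 3×510 = 3755
Σ(formed) = 4×791 + 4×D = 3164 + 4D
ΔH = Σ(broken) − Σ(formed) = (3755) − (3164 + 4D) = +591 − 4D
Setting this equal to −1225 kJ gives 4D = 1816, so D = 454 kJ/mol.

D(O-H) ≈ 454 kJ/mol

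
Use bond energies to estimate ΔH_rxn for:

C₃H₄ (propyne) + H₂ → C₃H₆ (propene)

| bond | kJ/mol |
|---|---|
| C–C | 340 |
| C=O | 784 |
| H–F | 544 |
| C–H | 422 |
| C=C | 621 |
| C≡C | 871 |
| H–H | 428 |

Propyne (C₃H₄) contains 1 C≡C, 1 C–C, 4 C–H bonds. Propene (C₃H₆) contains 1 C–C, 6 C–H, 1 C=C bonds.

ΔH ≈ −166 kJ

Bonds broken (reactants):
  C≡C: 1 × 871 = 871
  C–C: 1 × 340 = 340
  C–H: 4 × 422 = 1688
  H–H: 1 × 428 = 428
  Σ(broken) = 3327 kJ
Bonds formed (products):
  C–C: 1 × 340 = 340
  C–H: 6 × 422 = 2532
  C=C: 1 × 621 = 621
  Σ(formed) = 3493 kJ
ΔH = Σ(broken) − Σ(formed) = 3327 − 3493 = −166 kJ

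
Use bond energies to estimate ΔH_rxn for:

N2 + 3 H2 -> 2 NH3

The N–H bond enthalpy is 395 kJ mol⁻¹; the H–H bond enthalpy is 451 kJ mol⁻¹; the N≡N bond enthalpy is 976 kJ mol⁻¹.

Bonds broken (reactants):
  H–H: 3 × 451 = 1353
  N≡N: 1 × 976 = 976
  Σ(broken) = 2329 kJ
Bonds formed (products):
  N–H: 6 × 395 = 2370
  Σ(formed) = 2370 kJ
ΔH = Σ(broken) − Σ(formed) = 2329 − 2370 = −41 kJ

ΔH ≈ −41 kJ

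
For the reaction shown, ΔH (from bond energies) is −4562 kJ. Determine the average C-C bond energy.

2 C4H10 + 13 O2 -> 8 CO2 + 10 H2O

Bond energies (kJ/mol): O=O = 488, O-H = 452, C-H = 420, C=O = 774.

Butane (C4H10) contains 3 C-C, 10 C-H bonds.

Let D be the C-C bond energy.
Σ(broken) = 6×D + 20×420 + 13×488 = 14744 + 6D
Σ(formed) = 16×774 + 20×452 = 21424
ΔH = Σ(broken) − Σ(formed) = (14744 + 6D) − (21424) = −6680 + 6D
Setting this equal to −4562 kJ gives 6D = 2118, so D = 353 kJ/mol.

D(C-C) ≈ 353 kJ/mol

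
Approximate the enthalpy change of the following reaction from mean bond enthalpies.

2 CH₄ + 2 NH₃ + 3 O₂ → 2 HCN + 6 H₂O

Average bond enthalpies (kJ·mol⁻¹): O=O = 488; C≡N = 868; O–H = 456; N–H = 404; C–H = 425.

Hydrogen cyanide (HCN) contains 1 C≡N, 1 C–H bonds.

Bonds broken (reactants):
  C–H: 8 × 425 = 3400
  N–H: 6 × 404 = 2424
  O=O: 3 × 488 = 1464
  Σ(broken) = 7288 kJ
Bonds formed (products):
  C≡N: 2 × 868 = 1736
  C–H: 2 × 425 = 850
  O–H: 12 × 456 = 5472
  Σ(formed) = 8058 kJ
ΔH = Σ(broken) − Σ(formed) = 7288 − 8058 = −770 kJ

ΔH ≈ −770 kJ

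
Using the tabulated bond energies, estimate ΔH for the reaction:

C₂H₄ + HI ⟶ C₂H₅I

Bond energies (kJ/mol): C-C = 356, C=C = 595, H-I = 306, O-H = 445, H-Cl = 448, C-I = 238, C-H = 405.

Bonds broken (reactants):
  C-H: 4 × 405 = 1620
  C=C: 1 × 595 = 595
  H-I: 1 × 306 = 306
  Σ(broken) = 2521 kJ
Bonds formed (products):
  C-C: 1 × 356 = 356
  C-H: 5 × 405 = 2025
  C-I: 1 × 238 = 238
  Σ(formed) = 2619 kJ
ΔH = Σ(broken) − Σ(formed) = 2521 − 2619 = −98 kJ

ΔH ≈ −98 kJ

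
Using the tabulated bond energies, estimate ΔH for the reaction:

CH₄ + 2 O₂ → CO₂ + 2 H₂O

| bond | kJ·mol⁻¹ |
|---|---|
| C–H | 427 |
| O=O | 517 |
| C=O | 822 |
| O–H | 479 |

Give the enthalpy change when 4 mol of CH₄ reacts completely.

Bonds broken (reactants):
  C–H: 4 × 427 = 1708
  O=O: 2 × 517 = 1034
  Σ(broken) = 2742 kJ
Bonds formed (products):
  C=O: 2 × 822 = 1644
  O–H: 4 × 479 = 1916
  Σ(formed) = 3560 kJ
ΔH = Σ(broken) − Σ(formed) = 2742 − 3560 = −818 kJ
For 4× the reaction as written: 4 × (−818) = −3272 kJ

ΔH = −3272 kJ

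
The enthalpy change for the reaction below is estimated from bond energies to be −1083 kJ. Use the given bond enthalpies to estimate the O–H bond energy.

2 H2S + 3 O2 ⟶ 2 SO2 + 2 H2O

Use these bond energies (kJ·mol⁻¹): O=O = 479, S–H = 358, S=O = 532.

D(O–H) ≈ 456 kJ/mol

Let D be the O–H bond energy.
Σ(broken) = 3×479 + 4×358 = 2869
Σ(formed) = 4×D + 4×532 = 2128 + 4D
ΔH = Σ(broken) − Σ(formed) = (2869) − (2128 + 4D) = +741 − 4D
Setting this equal to −1083 kJ gives 4D = 1824, so D = 456 kJ/mol.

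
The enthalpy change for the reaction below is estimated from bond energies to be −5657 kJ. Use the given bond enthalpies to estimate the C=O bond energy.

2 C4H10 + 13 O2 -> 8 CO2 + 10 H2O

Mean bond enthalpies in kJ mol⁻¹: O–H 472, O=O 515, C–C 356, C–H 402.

D(C=O) ≈ 818 kJ/mol

Let D be the C=O bond energy.
Σ(broken) = 6×356 + 20×402 + 13×515 = 16871
Σ(formed) = 16×D + 20×472 = 9440 + 16D
ΔH = Σ(broken) − Σ(formed) = (16871) − (9440 + 16D) = +7431 − 16D
Setting this equal to −5657 kJ gives 16D = 13088, so D = 818 kJ/mol.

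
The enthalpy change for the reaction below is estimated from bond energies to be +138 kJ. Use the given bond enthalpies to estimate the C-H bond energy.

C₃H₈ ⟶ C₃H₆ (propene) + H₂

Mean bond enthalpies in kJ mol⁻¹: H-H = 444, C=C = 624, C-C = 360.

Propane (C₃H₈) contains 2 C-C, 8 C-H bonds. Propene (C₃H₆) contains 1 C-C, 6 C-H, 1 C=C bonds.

Let D be the C-H bond energy.
Σ(broken) = 2×360 + 8×D = 720 + 8D
Σ(formed) = 1×360 + 6×D + 1×624 + 1×444 = 1428 + 6D
ΔH = Σ(broken) − Σ(formed) = (720 + 8D) − (1428 + 6D) = −708 + 2D
Setting this equal to +138 kJ gives 2D = 846, so D = 423 kJ/mol.

D(C-H) ≈ 423 kJ/mol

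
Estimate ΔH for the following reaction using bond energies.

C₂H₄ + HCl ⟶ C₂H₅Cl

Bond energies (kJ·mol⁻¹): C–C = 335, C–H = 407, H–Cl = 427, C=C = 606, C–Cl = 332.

ΔH ≈ −41 kJ

Bonds broken (reactants):
  C–H: 4 × 407 = 1628
  C=C: 1 × 606 = 606
  H–Cl: 1 × 427 = 427
  Σ(broken) = 2661 kJ
Bonds formed (products):
  C–C: 1 × 335 = 335
  C–Cl: 1 × 332 = 332
  C–H: 5 × 407 = 2035
  Σ(formed) = 2702 kJ
ΔH = Σ(broken) − Σ(formed) = 2661 − 2702 = −41 kJ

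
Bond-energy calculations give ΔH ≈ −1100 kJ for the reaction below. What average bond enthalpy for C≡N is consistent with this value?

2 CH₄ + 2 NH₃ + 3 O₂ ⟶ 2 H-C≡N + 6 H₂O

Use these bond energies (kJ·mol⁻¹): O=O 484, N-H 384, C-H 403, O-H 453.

D(C≡N) ≈ 919 kJ/mol

Let D be the C≡N bond energy.
Σ(broken) = 8×403 + 6×384 + 3×484 = 6980
Σ(formed) = 2×D + 2×403 + 12×453 = 6242 + 2D
ΔH = Σ(broken) − Σ(formed) = (6980) − (6242 + 2D) = +738 − 2D
Setting this equal to −1100 kJ gives 2D = 1838, so D = 919 kJ/mol.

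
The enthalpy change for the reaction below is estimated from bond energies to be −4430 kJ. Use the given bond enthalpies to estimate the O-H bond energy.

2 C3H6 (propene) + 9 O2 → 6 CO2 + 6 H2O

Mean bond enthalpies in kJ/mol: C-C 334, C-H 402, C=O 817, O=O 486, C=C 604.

D(O-H) ≈ 475 kJ/mol

Let D be the O-H bond energy.
Σ(broken) = 2×334 + 12×402 + 2×604 + 9×486 = 11074
Σ(formed) = 12×817 + 12×D = 9804 + 12D
ΔH = Σ(broken) − Σ(formed) = (11074) − (9804 + 12D) = +1270 − 12D
Setting this equal to −4430 kJ gives 12D = 5700, so D = 475 kJ/mol.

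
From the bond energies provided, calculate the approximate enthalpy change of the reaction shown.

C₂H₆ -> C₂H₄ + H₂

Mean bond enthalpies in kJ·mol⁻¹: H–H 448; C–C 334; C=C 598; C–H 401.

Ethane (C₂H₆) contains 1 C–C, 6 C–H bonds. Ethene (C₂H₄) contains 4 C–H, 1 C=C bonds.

ΔH ≈ +90 kJ

Bonds broken (reactants):
  C–C: 1 × 334 = 334
  C–H: 6 × 401 = 2406
  Σ(broken) = 2740 kJ
Bonds formed (products):
  C–H: 4 × 401 = 1604
  C=C: 1 × 598 = 598
  H–H: 1 × 448 = 448
  Σ(formed) = 2650 kJ
ΔH = Σ(broken) − Σ(formed) = 2740 − 2650 = +90 kJ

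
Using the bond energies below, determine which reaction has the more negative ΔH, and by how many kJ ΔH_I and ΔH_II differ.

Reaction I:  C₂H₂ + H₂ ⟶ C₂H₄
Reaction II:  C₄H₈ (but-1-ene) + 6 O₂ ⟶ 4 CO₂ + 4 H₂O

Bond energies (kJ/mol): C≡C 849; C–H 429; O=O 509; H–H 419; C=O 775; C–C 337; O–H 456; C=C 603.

Reaction II, by 1892 kJ

Reaction I:
  Bonds broken (reactants):
    C≡C: 1 × 849 = 849
    C–H: 2 × 429 = 858
    H–H: 1 × 419 = 419
    Σ(broken) = 2126 kJ
  Bonds formed (products):
    C–H: 4 × 429 = 1716
    C=C: 1 × 603 = 603
    Σ(formed) = 2319 kJ
  ΔH_I = 2126 − 2319 = −193 kJ
Reaction II:
  Bonds broken (reactants):
    C–C: 2 × 337 = 674
    C–H: 8 × 429 = 3432
    C=C: 1 × 603 = 603
    O=O: 6 × 509 = 3054
    Σ(broken) = 7763 kJ
  Bonds formed (products):
    C=O: 8 × 775 = 6200
    O–H: 8 × 456 = 3648
    Σ(formed) = 9848 kJ
  ΔH_II = 7763 − 9848 = −2085 kJ
ΔH_I − ΔH_II = +1892 kJ, so reaction II has the more negative ΔH; |ΔH_I − ΔH_II| = 1892 kJ.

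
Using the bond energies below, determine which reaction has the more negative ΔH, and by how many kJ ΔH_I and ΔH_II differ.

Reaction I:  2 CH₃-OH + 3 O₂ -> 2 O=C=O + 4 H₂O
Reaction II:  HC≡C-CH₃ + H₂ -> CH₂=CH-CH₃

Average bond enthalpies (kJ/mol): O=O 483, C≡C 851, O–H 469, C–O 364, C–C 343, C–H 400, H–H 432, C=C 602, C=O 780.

Reaction I, by 1238 kJ

Reaction I:
  Bonds broken (reactants):
    C–H: 6 × 400 = 2400
    C–O: 2 × 364 = 728
    O–H: 2 × 469 = 938
    O=O: 3 × 483 = 1449
    Σ(broken) = 5515 kJ
  Bonds formed (products):
    C=O: 4 × 780 = 3120
    O–H: 8 × 469 = 3752
    Σ(formed) = 6872 kJ
  ΔH_I = 5515 − 6872 = −1357 kJ
Reaction II:
  Bonds broken (reactants):
    C≡C: 1 × 851 = 851
    C–C: 1 × 343 = 343
    C–H: 4 × 400 = 1600
    H–H: 1 × 432 = 432
    Σ(broken) = 3226 kJ
  Bonds formed (products):
    C–C: 1 × 343 = 343
    C–H: 6 × 400 = 2400
    C=C: 1 × 602 = 602
    Σ(formed) = 3345 kJ
  ΔH_II = 3226 − 3345 = −119 kJ
ΔH_I − ΔH_II = −1238 kJ, so reaction I has the more negative ΔH; |ΔH_I − ΔH_II| = 1238 kJ.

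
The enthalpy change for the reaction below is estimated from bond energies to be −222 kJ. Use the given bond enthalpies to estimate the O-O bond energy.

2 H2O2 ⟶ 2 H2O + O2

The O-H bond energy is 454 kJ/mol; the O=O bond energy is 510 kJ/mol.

D(O-O) ≈ 144 kJ/mol

Let D be the O-O bond energy.
Σ(broken) = 4×454 + 2×D = 1816 + 2D
Σ(formed) = 4×454 + 1×510 = 2326
ΔH = Σ(broken) − Σ(formed) = (1816 + 2D) − (2326) = −510 + 2D
Setting this equal to −222 kJ gives 2D = 288, so D = 144 kJ/mol.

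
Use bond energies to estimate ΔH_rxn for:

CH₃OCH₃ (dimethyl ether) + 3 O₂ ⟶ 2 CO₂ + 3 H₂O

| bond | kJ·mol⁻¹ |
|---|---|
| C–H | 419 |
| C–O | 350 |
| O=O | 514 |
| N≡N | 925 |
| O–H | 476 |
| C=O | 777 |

ΔH ≈ −1208 kJ

Bonds broken (reactants):
  C–H: 6 × 419 = 2514
  C–O: 2 × 350 = 700
  O=O: 3 × 514 = 1542
  Σ(broken) = 4756 kJ
Bonds formed (products):
  C=O: 4 × 777 = 3108
  O–H: 6 × 476 = 2856
  Σ(formed) = 5964 kJ
ΔH = Σ(broken) − Σ(formed) = 4756 − 5964 = −1208 kJ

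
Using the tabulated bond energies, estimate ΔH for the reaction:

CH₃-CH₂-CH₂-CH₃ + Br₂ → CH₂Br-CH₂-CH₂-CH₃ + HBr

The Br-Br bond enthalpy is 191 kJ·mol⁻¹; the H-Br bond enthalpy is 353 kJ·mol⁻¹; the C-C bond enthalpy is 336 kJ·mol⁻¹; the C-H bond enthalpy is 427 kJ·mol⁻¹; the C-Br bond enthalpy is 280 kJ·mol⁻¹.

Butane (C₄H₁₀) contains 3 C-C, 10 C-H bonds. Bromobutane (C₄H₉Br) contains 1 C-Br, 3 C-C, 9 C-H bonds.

Bonds broken (reactants):
  Br-Br: 1 × 191 = 191
  C-C: 3 × 336 = 1008
  C-H: 10 × 427 = 4270
  Σ(broken) = 5469 kJ
Bonds formed (products):
  C-Br: 1 × 280 = 280
  C-C: 3 × 336 = 1008
  C-H: 9 × 427 = 3843
  H-Br: 1 × 353 = 353
  Σ(formed) = 5484 kJ
ΔH = Σ(broken) − Σ(formed) = 5469 − 5484 = −15 kJ

ΔH ≈ −15 kJ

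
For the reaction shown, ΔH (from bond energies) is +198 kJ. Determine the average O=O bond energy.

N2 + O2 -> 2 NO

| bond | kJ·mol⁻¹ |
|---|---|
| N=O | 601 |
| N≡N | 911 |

D(O=O) ≈ 489 kJ/mol

Let D be the O=O bond energy.
Σ(broken) = 1×911 + 1×D = 911 + D
Σ(formed) = 2×601 = 1202
ΔH = Σ(broken) − Σ(formed) = (911 + D) − (1202) = −291 + D
Setting this equal to +198 kJ gives D = 489 kJ/mol.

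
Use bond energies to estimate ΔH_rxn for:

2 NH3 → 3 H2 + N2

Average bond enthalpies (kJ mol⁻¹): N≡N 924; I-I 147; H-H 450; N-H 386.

ΔH ≈ +42 kJ

Bonds broken (reactants):
  N-H: 6 × 386 = 2316
  Σ(broken) = 2316 kJ
Bonds formed (products):
  H-H: 3 × 450 = 1350
  N≡N: 1 × 924 = 924
  Σ(formed) = 2274 kJ
ΔH = Σ(broken) − Σ(formed) = 2316 − 2274 = +42 kJ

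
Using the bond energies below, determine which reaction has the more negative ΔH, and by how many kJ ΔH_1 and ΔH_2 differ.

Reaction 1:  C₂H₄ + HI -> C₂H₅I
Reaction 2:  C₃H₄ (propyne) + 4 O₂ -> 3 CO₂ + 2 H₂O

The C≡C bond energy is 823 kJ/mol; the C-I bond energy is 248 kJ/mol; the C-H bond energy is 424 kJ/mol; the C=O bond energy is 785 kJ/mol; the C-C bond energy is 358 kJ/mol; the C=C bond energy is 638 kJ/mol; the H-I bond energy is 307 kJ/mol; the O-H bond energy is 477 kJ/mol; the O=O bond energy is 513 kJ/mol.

Reaction 1:
  Bonds broken (reactants):
    C-H: 4 × 424 = 1696
    C=C: 1 × 638 = 638
    H-I: 1 × 307 = 307
    Σ(broken) = 2641 kJ
  Bonds formed (products):
    C-C: 1 × 358 = 358
    C-H: 5 × 424 = 2120
    C-I: 1 × 248 = 248
    Σ(formed) = 2726 kJ
  ΔH_1 = 2641 − 2726 = −85 kJ
Reaction 2:
  Bonds broken (reactants):
    C≡C: 1 × 823 = 823
    C-C: 1 × 358 = 358
    C-H: 4 × 424 = 1696
    O=O: 4 × 513 = 2052
    Σ(broken) = 4929 kJ
  Bonds formed (products):
    C=O: 6 × 785 = 4710
    O-H: 4 × 477 = 1908
    Σ(formed) = 6618 kJ
  ΔH_2 = 4929 − 6618 = −1689 kJ
ΔH_1 − ΔH_2 = +1604 kJ, so reaction 2 has the more negative ΔH; |ΔH_1 − ΔH_2| = 1604 kJ.

Reaction 2, by 1604 kJ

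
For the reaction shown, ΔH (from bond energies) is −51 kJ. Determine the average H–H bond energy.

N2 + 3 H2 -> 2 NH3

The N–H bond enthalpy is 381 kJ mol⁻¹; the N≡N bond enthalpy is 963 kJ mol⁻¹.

Let D be the H–H bond energy.
Σ(broken) = 3×D + 1×963 = 963 + 3D
Σ(formed) = 6×381 = 2286
ΔH = Σ(broken) − Σ(formed) = (963 + 3D) − (2286) = −1323 + 3D
Setting this equal to −51 kJ gives 3D = 1272, so D = 424 kJ/mol.

D(H–H) ≈ 424 kJ/mol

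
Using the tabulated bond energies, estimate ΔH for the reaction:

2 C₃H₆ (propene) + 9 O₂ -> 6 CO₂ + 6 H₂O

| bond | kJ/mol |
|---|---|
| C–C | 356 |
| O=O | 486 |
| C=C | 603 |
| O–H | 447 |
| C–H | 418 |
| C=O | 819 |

Bonds broken (reactants):
  C–C: 2 × 356 = 712
  C–H: 12 × 418 = 5016
  C=C: 2 × 603 = 1206
  O=O: 9 × 486 = 4374
  Σ(broken) = 11308 kJ
Bonds formed (products):
  C=O: 12 × 819 = 9828
  O–H: 12 × 447 = 5364
  Σ(formed) = 15192 kJ
ΔH = Σ(broken) − Σ(formed) = 11308 − 15192 = −3884 kJ

ΔH ≈ −3884 kJ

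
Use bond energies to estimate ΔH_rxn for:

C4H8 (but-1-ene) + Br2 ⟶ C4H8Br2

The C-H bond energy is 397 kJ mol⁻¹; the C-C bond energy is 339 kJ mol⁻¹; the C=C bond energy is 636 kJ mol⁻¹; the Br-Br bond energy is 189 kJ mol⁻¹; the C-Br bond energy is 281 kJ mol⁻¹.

Bonds broken (reactants):
  Br-Br: 1 × 189 = 189
  C-C: 2 × 339 = 678
  C-H: 8 × 397 = 3176
  C=C: 1 × 636 = 636
  Σ(broken) = 4679 kJ
Bonds formed (products):
  C-Br: 2 × 281 = 562
  C-C: 3 × 339 = 1017
  C-H: 8 × 397 = 3176
  Σ(formed) = 4755 kJ
ΔH = Σ(broken) − Σ(formed) = 4679 − 4755 = −76 kJ

ΔH ≈ −76 kJ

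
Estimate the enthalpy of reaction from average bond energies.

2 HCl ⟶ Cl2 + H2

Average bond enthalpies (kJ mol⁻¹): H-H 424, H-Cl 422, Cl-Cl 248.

Bonds broken (reactants):
  H-Cl: 2 × 422 = 844
  Σ(broken) = 844 kJ
Bonds formed (products):
  Cl-Cl: 1 × 248 = 248
  H-H: 1 × 424 = 424
  Σ(formed) = 672 kJ
ΔH = Σ(broken) − Σ(formed) = 844 − 672 = +172 kJ

ΔH ≈ +172 kJ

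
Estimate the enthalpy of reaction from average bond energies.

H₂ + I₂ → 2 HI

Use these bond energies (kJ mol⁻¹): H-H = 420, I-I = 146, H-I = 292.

ΔH ≈ −18 kJ

Bonds broken (reactants):
  H-H: 1 × 420 = 420
  I-I: 1 × 146 = 146
  Σ(broken) = 566 kJ
Bonds formed (products):
  H-I: 2 × 292 = 584
  Σ(formed) = 584 kJ
ΔH = Σ(broken) − Σ(formed) = 566 − 584 = −18 kJ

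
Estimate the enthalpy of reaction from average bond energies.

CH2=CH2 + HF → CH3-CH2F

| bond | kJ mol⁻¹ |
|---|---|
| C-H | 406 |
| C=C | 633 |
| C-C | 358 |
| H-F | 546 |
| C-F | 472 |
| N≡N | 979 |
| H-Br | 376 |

ΔH ≈ −57 kJ

Bonds broken (reactants):
  C-H: 4 × 406 = 1624
  C=C: 1 × 633 = 633
  H-F: 1 × 546 = 546
  Σ(broken) = 2803 kJ
Bonds formed (products):
  C-C: 1 × 358 = 358
  C-F: 1 × 472 = 472
  C-H: 5 × 406 = 2030
  Σ(formed) = 2860 kJ
ΔH = Σ(broken) − Σ(formed) = 2803 − 2860 = −57 kJ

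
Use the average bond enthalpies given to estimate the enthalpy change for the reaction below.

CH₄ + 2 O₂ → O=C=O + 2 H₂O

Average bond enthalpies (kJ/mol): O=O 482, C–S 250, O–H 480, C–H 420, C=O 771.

ΔH ≈ −818 kJ

Bonds broken (reactants):
  C–H: 4 × 420 = 1680
  O=O: 2 × 482 = 964
  Σ(broken) = 2644 kJ
Bonds formed (products):
  C=O: 2 × 771 = 1542
  O–H: 4 × 480 = 1920
  Σ(formed) = 3462 kJ
ΔH = Σ(broken) − Σ(formed) = 2644 − 3462 = −818 kJ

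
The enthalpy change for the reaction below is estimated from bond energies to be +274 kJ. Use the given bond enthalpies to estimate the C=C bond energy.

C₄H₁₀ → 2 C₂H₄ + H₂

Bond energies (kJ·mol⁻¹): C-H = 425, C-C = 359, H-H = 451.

D(C=C) ≈ 601 kJ/mol

Let D be the C=C bond energy.
Σ(broken) = 3×359 + 10×425 = 5327
Σ(formed) = 8×425 + 2×D + 1×451 = 3851 + 2D
ΔH = Σ(broken) − Σ(formed) = (5327) − (3851 + 2D) = +1476 − 2D
Setting this equal to +274 kJ gives 2D = 1202, so D = 601 kJ/mol.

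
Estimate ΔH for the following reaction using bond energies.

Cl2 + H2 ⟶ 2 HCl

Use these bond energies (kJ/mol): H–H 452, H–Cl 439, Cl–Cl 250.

ΔH ≈ −176 kJ

Bonds broken (reactants):
  Cl–Cl: 1 × 250 = 250
  H–H: 1 × 452 = 452
  Σ(broken) = 702 kJ
Bonds formed (products):
  H–Cl: 2 × 439 = 878
  Σ(formed) = 878 kJ
ΔH = Σ(broken) − Σ(formed) = 702 − 878 = −176 kJ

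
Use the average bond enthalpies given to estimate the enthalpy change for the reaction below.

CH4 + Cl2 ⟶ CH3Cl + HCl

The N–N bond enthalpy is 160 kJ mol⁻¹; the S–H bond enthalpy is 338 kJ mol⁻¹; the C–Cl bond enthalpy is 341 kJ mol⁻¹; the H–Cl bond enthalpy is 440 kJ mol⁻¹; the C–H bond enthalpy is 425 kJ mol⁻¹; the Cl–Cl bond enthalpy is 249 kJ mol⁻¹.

Bonds broken (reactants):
  C–H: 4 × 425 = 1700
  Cl–Cl: 1 × 249 = 249
  Σ(broken) = 1949 kJ
Bonds formed (products):
  C–Cl: 1 × 341 = 341
  C–H: 3 × 425 = 1275
  H–Cl: 1 × 440 = 440
  Σ(formed) = 2056 kJ
ΔH = Σ(broken) − Σ(formed) = 1949 − 2056 = −107 kJ

ΔH ≈ −107 kJ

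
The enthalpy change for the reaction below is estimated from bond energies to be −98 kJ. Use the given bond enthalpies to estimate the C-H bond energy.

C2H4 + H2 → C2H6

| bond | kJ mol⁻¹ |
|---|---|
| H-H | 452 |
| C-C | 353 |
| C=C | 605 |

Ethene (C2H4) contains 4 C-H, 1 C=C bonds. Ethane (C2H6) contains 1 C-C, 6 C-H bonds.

D(C-H) ≈ 401 kJ/mol

Let D be the C-H bond energy.
Σ(broken) = 4×D + 1×605 + 1×452 = 1057 + 4D
Σ(formed) = 1×353 + 6×D = 353 + 6D
ΔH = Σ(broken) − Σ(formed) = (1057 + 4D) − (353 + 6D) = +704 − 2D
Setting this equal to −98 kJ gives 2D = 802, so D = 401 kJ/mol.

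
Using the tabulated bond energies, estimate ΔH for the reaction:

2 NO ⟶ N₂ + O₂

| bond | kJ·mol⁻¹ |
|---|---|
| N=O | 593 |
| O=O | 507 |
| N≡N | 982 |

ΔH ≈ −303 kJ

Bonds broken (reactants):
  N=O: 2 × 593 = 1186
  Σ(broken) = 1186 kJ
Bonds formed (products):
  N≡N: 1 × 982 = 982
  O=O: 1 × 507 = 507
  Σ(formed) = 1489 kJ
ΔH = Σ(broken) − Σ(formed) = 1186 − 1489 = −303 kJ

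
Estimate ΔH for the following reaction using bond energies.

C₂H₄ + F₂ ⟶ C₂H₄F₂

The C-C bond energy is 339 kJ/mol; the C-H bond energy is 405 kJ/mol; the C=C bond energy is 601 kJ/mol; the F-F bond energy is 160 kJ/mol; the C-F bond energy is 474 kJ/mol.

ΔH ≈ −526 kJ

Bonds broken (reactants):
  C-H: 4 × 405 = 1620
  C=C: 1 × 601 = 601
  F-F: 1 × 160 = 160
  Σ(broken) = 2381 kJ
Bonds formed (products):
  C-C: 1 × 339 = 339
  C-F: 2 × 474 = 948
  C-H: 4 × 405 = 1620
  Σ(formed) = 2907 kJ
ΔH = Σ(broken) − Σ(formed) = 2381 − 2907 = −526 kJ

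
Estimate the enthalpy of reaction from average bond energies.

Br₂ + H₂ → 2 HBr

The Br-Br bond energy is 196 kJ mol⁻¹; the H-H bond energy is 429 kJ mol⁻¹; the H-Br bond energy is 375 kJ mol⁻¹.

ΔH ≈ −125 kJ

Bonds broken (reactants):
  Br-Br: 1 × 196 = 196
  H-H: 1 × 429 = 429
  Σ(broken) = 625 kJ
Bonds formed (products):
  H-Br: 2 × 375 = 750
  Σ(formed) = 750 kJ
ΔH = Σ(broken) − Σ(formed) = 625 − 750 = −125 kJ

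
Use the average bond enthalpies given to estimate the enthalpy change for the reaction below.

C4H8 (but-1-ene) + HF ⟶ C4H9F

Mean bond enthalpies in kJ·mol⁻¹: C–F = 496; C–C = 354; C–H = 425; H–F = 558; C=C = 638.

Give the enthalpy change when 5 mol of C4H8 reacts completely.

Bonds broken (reactants):
  C–C: 2 × 354 = 708
  C–H: 8 × 425 = 3400
  C=C: 1 × 638 = 638
  H–F: 1 × 558 = 558
  Σ(broken) = 5304 kJ
Bonds formed (products):
  C–C: 3 × 354 = 1062
  C–F: 1 × 496 = 496
  C–H: 9 × 425 = 3825
  Σ(formed) = 5383 kJ
ΔH = Σ(broken) − Σ(formed) = 5304 − 5383 = −79 kJ
For 5× the reaction as written: 5 × (−79) = −395 kJ

ΔH = −395 kJ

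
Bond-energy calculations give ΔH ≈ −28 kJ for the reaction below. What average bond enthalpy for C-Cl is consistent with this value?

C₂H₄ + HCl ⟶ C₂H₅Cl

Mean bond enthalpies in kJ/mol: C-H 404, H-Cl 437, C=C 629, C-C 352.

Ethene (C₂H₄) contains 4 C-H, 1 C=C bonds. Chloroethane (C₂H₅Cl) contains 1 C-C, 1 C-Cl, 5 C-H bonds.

Let D be the C-Cl bond energy.
Σ(broken) = 4×404 + 1×629 + 1×437 = 2682
Σ(formed) = 1×352 + 1×D + 5×404 = 2372 + D
ΔH = Σ(broken) − Σ(formed) = (2682) − (2372 + D) = +310 − D
Setting this equal to −28 kJ gives D = 338 kJ/mol.

D(C-Cl) ≈ 338 kJ/mol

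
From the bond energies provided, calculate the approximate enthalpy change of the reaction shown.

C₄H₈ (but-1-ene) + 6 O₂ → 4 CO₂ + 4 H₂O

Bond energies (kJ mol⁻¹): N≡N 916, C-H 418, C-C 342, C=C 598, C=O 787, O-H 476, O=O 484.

ΔH ≈ −2574 kJ

Bonds broken (reactants):
  C-C: 2 × 342 = 684
  C-H: 8 × 418 = 3344
  C=C: 1 × 598 = 598
  O=O: 6 × 484 = 2904
  Σ(broken) = 7530 kJ
Bonds formed (products):
  C=O: 8 × 787 = 6296
  O-H: 8 × 476 = 3808
  Σ(formed) = 10104 kJ
ΔH = Σ(broken) − Σ(formed) = 7530 − 10104 = −2574 kJ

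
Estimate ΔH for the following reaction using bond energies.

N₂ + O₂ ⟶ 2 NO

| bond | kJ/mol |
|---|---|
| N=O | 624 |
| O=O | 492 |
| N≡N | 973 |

Bonds broken (reactants):
  N≡N: 1 × 973 = 973
  O=O: 1 × 492 = 492
  Σ(broken) = 1465 kJ
Bonds formed (products):
  N=O: 2 × 624 = 1248
  Σ(formed) = 1248 kJ
ΔH = Σ(broken) − Σ(formed) = 1465 − 1248 = +217 kJ

ΔH ≈ +217 kJ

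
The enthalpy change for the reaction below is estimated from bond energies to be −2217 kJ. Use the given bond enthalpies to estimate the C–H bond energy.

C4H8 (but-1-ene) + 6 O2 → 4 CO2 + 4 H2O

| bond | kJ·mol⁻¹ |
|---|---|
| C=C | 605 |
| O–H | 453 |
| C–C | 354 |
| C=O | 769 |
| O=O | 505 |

D(C–H) ≈ 402 kJ/mol

Let D be the C–H bond energy.
Σ(broken) = 2×354 + 8×D + 1×605 + 6×505 = 4343 + 8D
Σ(formed) = 8×769 + 8×453 = 9776
ΔH = Σ(broken) − Σ(formed) = (4343 + 8D) − (9776) = −5433 + 8D
Setting this equal to −2217 kJ gives 8D = 3216, so D = 402 kJ/mol.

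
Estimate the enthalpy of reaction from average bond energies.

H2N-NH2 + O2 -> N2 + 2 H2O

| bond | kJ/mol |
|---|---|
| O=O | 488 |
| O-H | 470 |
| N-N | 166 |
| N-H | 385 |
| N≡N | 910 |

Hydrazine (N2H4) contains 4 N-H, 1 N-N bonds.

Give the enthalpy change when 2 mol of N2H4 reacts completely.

ΔH = −1192 kJ

Bonds broken (reactants):
  N-H: 4 × 385 = 1540
  N-N: 1 × 166 = 166
  O=O: 1 × 488 = 488
  Σ(broken) = 2194 kJ
Bonds formed (products):
  N≡N: 1 × 910 = 910
  O-H: 4 × 470 = 1880
  Σ(formed) = 2790 kJ
ΔH = Σ(broken) − Σ(formed) = 2194 − 2790 = −596 kJ
For 2× the reaction as written: 2 × (−596) = −1192 kJ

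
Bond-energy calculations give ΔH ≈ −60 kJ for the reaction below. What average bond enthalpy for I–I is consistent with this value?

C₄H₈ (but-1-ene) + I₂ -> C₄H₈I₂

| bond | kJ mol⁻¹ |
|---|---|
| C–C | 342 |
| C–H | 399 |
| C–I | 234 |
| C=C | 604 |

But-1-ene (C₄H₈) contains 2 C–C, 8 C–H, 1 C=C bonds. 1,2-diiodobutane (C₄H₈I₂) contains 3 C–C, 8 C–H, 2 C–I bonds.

D(I–I) ≈ 146 kJ/mol

Let D be the I–I bond energy.
Σ(broken) = 2×342 + 8×399 + 1×604 + 1×D = 4480 + D
Σ(formed) = 3×342 + 8×399 + 2×234 = 4686
ΔH = Σ(broken) − Σ(formed) = (4480 + D) − (4686) = −206 + D
Setting this equal to −60 kJ gives D = 146 kJ/mol.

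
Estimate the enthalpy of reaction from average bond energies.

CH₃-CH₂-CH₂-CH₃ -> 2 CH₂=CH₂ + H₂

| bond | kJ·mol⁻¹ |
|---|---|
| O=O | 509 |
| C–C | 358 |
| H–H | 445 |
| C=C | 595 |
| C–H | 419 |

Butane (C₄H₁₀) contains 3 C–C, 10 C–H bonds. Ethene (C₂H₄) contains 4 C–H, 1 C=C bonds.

ΔH ≈ +277 kJ

Bonds broken (reactants):
  C–C: 3 × 358 = 1074
  C–H: 10 × 419 = 4190
  Σ(broken) = 5264 kJ
Bonds formed (products):
  C–H: 8 × 419 = 3352
  C=C: 2 × 595 = 1190
  H–H: 1 × 445 = 445
  Σ(formed) = 4987 kJ
ΔH = Σ(broken) − Σ(formed) = 5264 − 4987 = +277 kJ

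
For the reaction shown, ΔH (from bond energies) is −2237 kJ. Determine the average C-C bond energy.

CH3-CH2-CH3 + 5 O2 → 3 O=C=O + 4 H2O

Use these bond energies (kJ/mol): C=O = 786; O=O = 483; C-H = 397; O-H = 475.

D(C-C) ≈ 344 kJ/mol

Let D be the C-C bond energy.
Σ(broken) = 2×D + 8×397 + 5×483 = 5591 + 2D
Σ(formed) = 6×786 + 8×475 = 8516
ΔH = Σ(broken) − Σ(formed) = (5591 + 2D) − (8516) = −2925 + 2D
Setting this equal to −2237 kJ gives 2D = 688, so D = 344 kJ/mol.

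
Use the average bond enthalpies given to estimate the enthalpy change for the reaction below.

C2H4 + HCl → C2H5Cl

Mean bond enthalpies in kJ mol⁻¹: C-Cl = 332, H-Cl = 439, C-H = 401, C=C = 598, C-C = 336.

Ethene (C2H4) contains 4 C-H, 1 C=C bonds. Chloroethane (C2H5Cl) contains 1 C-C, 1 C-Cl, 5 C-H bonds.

ΔH ≈ −32 kJ

Bonds broken (reactants):
  C-H: 4 × 401 = 1604
  C=C: 1 × 598 = 598
  H-Cl: 1 × 439 = 439
  Σ(broken) = 2641 kJ
Bonds formed (products):
  C-C: 1 × 336 = 336
  C-Cl: 1 × 332 = 332
  C-H: 5 × 401 = 2005
  Σ(formed) = 2673 kJ
ΔH = Σ(broken) − Σ(formed) = 2641 − 2673 = −32 kJ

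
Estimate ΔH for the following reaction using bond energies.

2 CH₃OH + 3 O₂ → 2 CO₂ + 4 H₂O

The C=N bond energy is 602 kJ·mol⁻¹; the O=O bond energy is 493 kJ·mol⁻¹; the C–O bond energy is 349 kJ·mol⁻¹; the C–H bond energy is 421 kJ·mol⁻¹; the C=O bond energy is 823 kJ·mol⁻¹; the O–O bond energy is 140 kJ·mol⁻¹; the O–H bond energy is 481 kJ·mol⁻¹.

ΔH ≈ −1475 kJ

Bonds broken (reactants):
  C–H: 6 × 421 = 2526
  C–O: 2 × 349 = 698
  O–H: 2 × 481 = 962
  O=O: 3 × 493 = 1479
  Σ(broken) = 5665 kJ
Bonds formed (products):
  C=O: 4 × 823 = 3292
  O–H: 8 × 481 = 3848
  Σ(formed) = 7140 kJ
ΔH = Σ(broken) − Σ(formed) = 5665 − 7140 = −1475 kJ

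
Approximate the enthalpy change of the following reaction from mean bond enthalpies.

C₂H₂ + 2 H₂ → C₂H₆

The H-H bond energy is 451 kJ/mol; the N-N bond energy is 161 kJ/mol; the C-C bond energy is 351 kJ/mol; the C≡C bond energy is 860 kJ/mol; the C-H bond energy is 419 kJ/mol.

Bonds broken (reactants):
  C≡C: 1 × 860 = 860
  C-H: 2 × 419 = 838
  H-H: 2 × 451 = 902
  Σ(broken) = 2600 kJ
Bonds formed (products):
  C-C: 1 × 351 = 351
  C-H: 6 × 419 = 2514
  Σ(formed) = 2865 kJ
ΔH = Σ(broken) − Σ(formed) = 2600 − 2865 = −265 kJ

ΔH ≈ −265 kJ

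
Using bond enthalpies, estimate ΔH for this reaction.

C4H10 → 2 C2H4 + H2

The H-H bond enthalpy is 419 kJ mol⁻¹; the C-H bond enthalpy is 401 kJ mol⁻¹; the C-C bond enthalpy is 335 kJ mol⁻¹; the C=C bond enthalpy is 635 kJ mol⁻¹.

ΔH ≈ +118 kJ

Bonds broken (reactants):
  C-C: 3 × 335 = 1005
  C-H: 10 × 401 = 4010
  Σ(broken) = 5015 kJ
Bonds formed (products):
  C-H: 8 × 401 = 3208
  C=C: 2 × 635 = 1270
  H-H: 1 × 419 = 419
  Σ(formed) = 4897 kJ
ΔH = Σ(broken) − Σ(formed) = 5015 − 4897 = +118 kJ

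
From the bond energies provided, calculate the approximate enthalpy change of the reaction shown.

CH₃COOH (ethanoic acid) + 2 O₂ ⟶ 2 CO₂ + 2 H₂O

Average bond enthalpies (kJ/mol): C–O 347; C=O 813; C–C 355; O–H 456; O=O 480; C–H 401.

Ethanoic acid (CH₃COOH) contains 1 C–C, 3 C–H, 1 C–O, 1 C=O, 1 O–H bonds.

ΔH ≈ −942 kJ

Bonds broken (reactants):
  C–C: 1 × 355 = 355
  C–H: 3 × 401 = 1203
  C–O: 1 × 347 = 347
  C=O: 1 × 813 = 813
  O–H: 1 × 456 = 456
  O=O: 2 × 480 = 960
  Σ(broken) = 4134 kJ
Bonds formed (products):
  C=O: 4 × 813 = 3252
  O–H: 4 × 456 = 1824
  Σ(formed) = 5076 kJ
ΔH = Σ(broken) − Σ(formed) = 4134 − 5076 = −942 kJ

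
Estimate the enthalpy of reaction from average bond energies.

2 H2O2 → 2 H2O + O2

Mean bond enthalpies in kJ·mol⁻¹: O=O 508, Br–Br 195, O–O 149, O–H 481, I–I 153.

ΔH ≈ −210 kJ

Bonds broken (reactants):
  O–H: 4 × 481 = 1924
  O–O: 2 × 149 = 298
  Σ(broken) = 2222 kJ
Bonds formed (products):
  O–H: 4 × 481 = 1924
  O=O: 1 × 508 = 508
  Σ(formed) = 2432 kJ
ΔH = Σ(broken) − Σ(formed) = 2222 − 2432 = −210 kJ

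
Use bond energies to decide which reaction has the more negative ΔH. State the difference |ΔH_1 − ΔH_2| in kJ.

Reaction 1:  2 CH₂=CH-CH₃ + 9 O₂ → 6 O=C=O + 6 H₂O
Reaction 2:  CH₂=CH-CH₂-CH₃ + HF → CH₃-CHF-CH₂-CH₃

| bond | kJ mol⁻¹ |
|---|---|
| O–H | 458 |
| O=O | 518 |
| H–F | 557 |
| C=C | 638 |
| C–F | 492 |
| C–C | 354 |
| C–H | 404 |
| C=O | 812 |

Reaction 1:
  Bonds broken (reactants):
    C–C: 2 × 354 = 708
    C–H: 12 × 404 = 4848
    C=C: 2 × 638 = 1276
    O=O: 9 × 518 = 4662
    Σ(broken) = 11494 kJ
  Bonds formed (products):
    C=O: 12 × 812 = 9744
    O–H: 12 × 458 = 5496
    Σ(formed) = 15240 kJ
  ΔH_1 = 11494 − 15240 = −3746 kJ
Reaction 2:
  Bonds broken (reactants):
    C–C: 2 × 354 = 708
    C–H: 8 × 404 = 3232
    C=C: 1 × 638 = 638
    H–F: 1 × 557 = 557
    Σ(broken) = 5135 kJ
  Bonds formed (products):
    C–C: 3 × 354 = 1062
    C–F: 1 × 492 = 492
    C–H: 9 × 404 = 3636
    Σ(formed) = 5190 kJ
  ΔH_2 = 5135 − 5190 = −55 kJ
ΔH_1 − ΔH_2 = −3691 kJ, so reaction 1 has the more negative ΔH; |ΔH_1 − ΔH_2| = 3691 kJ.

Reaction 1, by 3691 kJ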